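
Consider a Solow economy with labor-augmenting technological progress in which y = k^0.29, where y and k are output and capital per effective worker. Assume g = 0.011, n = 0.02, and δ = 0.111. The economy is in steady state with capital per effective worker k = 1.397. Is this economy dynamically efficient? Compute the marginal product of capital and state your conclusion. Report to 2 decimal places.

Capital per effective worker breaks even when investment replaces (n + g + δ)·k; here n + g + δ = 0.142.
MPK = 0.29·k^(0.29−1) = 0.29·1.397^(-0.71) ≈ 0.2287.
MPK > 0.142, so the economy is dynamically efficient (under-saving).

dynamically efficient; MPK ≈ 0.23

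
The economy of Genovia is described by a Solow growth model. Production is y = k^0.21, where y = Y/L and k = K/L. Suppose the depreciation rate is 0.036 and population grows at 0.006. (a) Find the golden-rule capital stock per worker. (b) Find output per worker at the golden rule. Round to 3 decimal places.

(a) k_gold ≈ 7.670; (b) y_gold ≈ 1.534

n + δ = 0.006 + 0.036 = 0.042.
At the golden rule the marginal product of capital equals n+δ: 0.21·k^(0.21−1) = 0.042. Solving, k_gold = (0.21/0.042)^(1/0.79) ≈ 7.6696.
y_gold = 7.6696^0.21 ≈ 1.5339.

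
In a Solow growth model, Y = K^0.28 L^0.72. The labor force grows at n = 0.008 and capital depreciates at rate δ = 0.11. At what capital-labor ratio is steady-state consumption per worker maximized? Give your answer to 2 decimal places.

Capital per worker breaks even when investment replaces (n + δ)·k; here n + δ = 0.118.
Golden rule sets MPK = n+δ: 0.28·k^(0.28−1) = 0.118, so k_gold = (0.28/0.118)^(1/0.72) ≈ 3.3206.

k_gold ≈ 3.32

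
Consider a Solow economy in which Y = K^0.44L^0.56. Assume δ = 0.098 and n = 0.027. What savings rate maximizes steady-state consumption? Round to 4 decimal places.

n + δ = 0.027 + 0.098 = 0.125.
At the golden rule MPK = n+δ, and in any Cobb-Douglas steady state s = (n+δ)·k/y = MPK·k/y = capital's share 0.44.

s_gold = 0.4400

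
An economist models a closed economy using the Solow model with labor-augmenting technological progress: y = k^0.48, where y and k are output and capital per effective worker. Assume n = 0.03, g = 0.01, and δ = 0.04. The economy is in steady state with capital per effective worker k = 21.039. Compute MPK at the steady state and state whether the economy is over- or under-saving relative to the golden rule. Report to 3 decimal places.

under-saving; MPK ≈ 0.098

Capital per effective worker breaks even when investment replaces (n + g + δ)·k; here n + g + δ = 0.08.
MPK = 0.48·k^(0.48−1) = 0.48·21.039^(-0.52) ≈ 0.0985.
MPK > 0.08, so the economy is dynamically efficient (under-saving).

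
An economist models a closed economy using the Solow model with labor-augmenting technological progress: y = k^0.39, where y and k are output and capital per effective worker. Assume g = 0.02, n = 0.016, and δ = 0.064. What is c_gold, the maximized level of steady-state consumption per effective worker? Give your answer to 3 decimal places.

c_gold ≈ 1.456

Break-even investment rate: n + g + δ = 0.016 + 0.02 + 0.064 = 0.1.
At the golden rule the marginal product of capital equals n+g+δ: 0.39·k^(0.39−1) = 0.1. Solving, k_gold = (0.39/0.1)^(1/0.61) ≈ 9.3102.
y_gold = 9.3102^0.39 ≈ 2.3872.
c_gold = y_gold − (n+g+δ)·k_gold = 2.3872 − 0.1·9.3102 ≈ 1.4562.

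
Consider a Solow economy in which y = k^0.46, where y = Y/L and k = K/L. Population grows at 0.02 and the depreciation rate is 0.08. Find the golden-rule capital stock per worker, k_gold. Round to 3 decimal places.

k_gold ≈ 16.878

n + δ = 0.02 + 0.08 = 0.1.
Maximizing c = f(k) − (n+δ)·k gives f'(k) = n+δ, i.e. 0.46·k^(0.46−1) = 0.1, so k_gold = (0.46/0.1)^(1/0.54) ≈ 16.8783.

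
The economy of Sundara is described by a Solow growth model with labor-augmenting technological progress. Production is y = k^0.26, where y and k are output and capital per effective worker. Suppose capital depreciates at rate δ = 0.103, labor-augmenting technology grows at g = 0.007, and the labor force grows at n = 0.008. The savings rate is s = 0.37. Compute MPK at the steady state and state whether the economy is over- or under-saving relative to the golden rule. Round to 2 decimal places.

n + g + δ = 0.008 + 0.007 + 0.103 = 0.118.
Steady-state k*: s·k^0.26 = 0.118·k gives k* = (0.37/0.118)^(1/0.74) ≈ 4.6849.
MPK = 0.26·4.6849^(-0.74) ≈ 0.0829.
MPK < n+g+δ = 0.118, so the economy is dynamically inefficient (over-saving).

over-saving; MPK ≈ 0.08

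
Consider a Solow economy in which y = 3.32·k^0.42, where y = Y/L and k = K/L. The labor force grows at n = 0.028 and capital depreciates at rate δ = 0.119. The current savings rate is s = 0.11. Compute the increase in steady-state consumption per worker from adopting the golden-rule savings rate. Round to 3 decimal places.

Δc ≈ 4.109

Capital per worker breaks even when investment replaces (n + δ)·k; here n + δ = 0.147.
Current steady state (s = 0.11): k* = (0.11·3.32/0.147)^(1/0.58) ≈ 4.8018, y* = 3.32·4.8018^0.42 ≈ 6.4169, c* = (1−0.11)·6.4169 ≈ 5.7111.
Golden rule sets MPK = n+δ: 0.42·3.32·k^(0.42−1) = 0.147, so k_gold = (0.42·3.32/0.147)^(1/0.58) ≈ 48.3731.
y_gold = 3.32·48.3731^0.42 ≈ 16.9306, c_gold = y_gold − 0.147·k_gold ≈ 9.8197.
Gain: Δc = 9.8197 − 5.7111 ≈ 4.1087.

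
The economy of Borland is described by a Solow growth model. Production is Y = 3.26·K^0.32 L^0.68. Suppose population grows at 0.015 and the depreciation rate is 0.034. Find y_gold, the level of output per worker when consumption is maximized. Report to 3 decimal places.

y_gold ≈ 13.748

Capital per worker breaks even when investment replaces (n + δ)·k; here n + δ = 0.049.
At the golden rule the marginal product of capital equals n+δ: 0.32·3.26·k^(0.32−1) = 0.049. Solving, k_gold = (0.32·3.26/0.049)^(1/0.68) ≈ 89.7828.
Output: y_gold = 3.26·k_gold^0.32 = 3.26·89.7828^0.32 ≈ 13.7480.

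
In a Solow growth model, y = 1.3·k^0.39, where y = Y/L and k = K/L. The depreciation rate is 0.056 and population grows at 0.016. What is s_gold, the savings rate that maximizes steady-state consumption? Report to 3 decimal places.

s_gold = 0.390

The effective depreciation rate is n + δ = 0.016 + 0.056 = 0.072.
At the golden rule MPK = n+δ, and in any Cobb-Douglas steady state s = (n+δ)·k/y = MPK·k/y = capital's share 0.39.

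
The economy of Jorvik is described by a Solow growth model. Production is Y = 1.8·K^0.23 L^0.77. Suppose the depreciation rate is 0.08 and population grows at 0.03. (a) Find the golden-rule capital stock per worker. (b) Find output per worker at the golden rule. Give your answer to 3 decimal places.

Capital per worker breaks even when investment replaces (n + δ)·k; here n + δ = 0.11.
Setting f'(k) = n+δ gives 0.23·1.8·k^(0.23−1) = 0.11, hence k_gold = (0.23·1.8/0.11)^(1/0.77) ≈ 5.5917.
y_gold = 1.8·5.5917^0.23 ≈ 2.6743.

(a) k_gold ≈ 5.592; (b) y_gold ≈ 2.674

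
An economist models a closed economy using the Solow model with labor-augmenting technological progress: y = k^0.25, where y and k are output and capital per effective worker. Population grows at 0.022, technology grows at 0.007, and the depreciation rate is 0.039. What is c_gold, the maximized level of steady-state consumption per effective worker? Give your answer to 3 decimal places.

The effective depreciation rate is n + g + δ = 0.022 + 0.007 + 0.039 = 0.068.
Setting f'(k) = n+g+δ gives 0.25·k^(0.25−1) = 0.068, hence k_gold = (0.25/0.068)^(1/0.75) ≈ 5.6742.
y_gold = 5.6742^0.25 ≈ 1.5434.
c_gold = y_gold − (n+g+δ)·k_gold = 1.5434 − 0.068·5.6742 ≈ 1.1575.

c_gold ≈ 1.158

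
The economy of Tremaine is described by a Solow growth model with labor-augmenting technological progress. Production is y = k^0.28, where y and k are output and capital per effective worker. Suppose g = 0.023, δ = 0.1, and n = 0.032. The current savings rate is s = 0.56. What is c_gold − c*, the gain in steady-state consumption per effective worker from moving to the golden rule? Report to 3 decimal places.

Δc ≈ 0.181

The effective depreciation rate is n + g + δ = 0.032 + 0.023 + 0.1 = 0.155.
Current steady state (s = 0.56): k* = (0.56/0.155)^(1/0.72) ≈ 5.9539, y* = 5.9539^0.28 ≈ 1.6480, c* = (1−0.56)·1.6480 ≈ 0.7251.
Golden rule sets MPK = n+g+δ: 0.28·k^(0.28−1) = 0.155, so k_gold = (0.28/0.155)^(1/0.72) ≈ 2.2735.
y_gold = 2.2735^0.28 ≈ 1.2586, c_gold = y_gold − 0.155·k_gold ≈ 0.9062.
Gain: Δc = 0.9062 − 0.7251 ≈ 0.1811.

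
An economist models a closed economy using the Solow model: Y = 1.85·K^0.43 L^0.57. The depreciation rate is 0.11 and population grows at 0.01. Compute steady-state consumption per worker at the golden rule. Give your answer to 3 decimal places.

c_gold ≈ 4.393

The effective depreciation rate is n + δ = 0.01 + 0.11 = 0.12.
Setting f'(k) = n+δ gives 0.43·1.85·k^(0.43−1) = 0.12, hence k_gold = (0.43·1.85/0.12)^(1/0.57) ≈ 27.6157.
y_gold = 1.85·27.6157^0.43 ≈ 7.7067.
c_gold = y_gold − (n+δ)·k_gold = 7.7067 − 0.12·27.6157 ≈ 4.3928.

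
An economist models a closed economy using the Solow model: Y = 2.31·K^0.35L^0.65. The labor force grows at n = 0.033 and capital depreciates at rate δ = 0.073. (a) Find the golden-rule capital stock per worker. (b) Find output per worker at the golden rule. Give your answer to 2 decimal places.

(a) k_gold ≈ 22.78; (b) y_gold ≈ 6.90

Break-even investment rate: n + δ = 0.033 + 0.073 = 0.106.
Maximizing c = f(k) − (n+δ)·k gives f'(k) = n+δ, i.e. 0.35·2.31·k^(0.35−1) = 0.106, so k_gold = (0.35·2.31/0.106)^(1/0.65) ≈ 22.7771.
y_gold = 2.31·22.7771^0.35 ≈ 6.8982.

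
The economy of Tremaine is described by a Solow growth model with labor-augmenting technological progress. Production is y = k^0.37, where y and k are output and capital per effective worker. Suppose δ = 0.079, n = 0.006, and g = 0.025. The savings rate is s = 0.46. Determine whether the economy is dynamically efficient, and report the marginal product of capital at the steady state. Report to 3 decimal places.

n + g + δ = 0.006 + 0.025 + 0.079 = 0.11.
Steady-state k*: s·k^0.37 = 0.11·k gives k* = (0.46/0.11)^(1/0.63) ≈ 9.6893.
MPK = 0.37·9.6893^(-0.63) ≈ 0.0885.
MPK < n+g+δ = 0.11, so the economy is dynamically inefficient (over-saving).

dynamically inefficient; MPK ≈ 0.088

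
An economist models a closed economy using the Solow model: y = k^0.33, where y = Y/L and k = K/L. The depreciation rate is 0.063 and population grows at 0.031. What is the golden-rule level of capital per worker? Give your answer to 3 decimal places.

The effective depreciation rate is n + δ = 0.031 + 0.063 = 0.094.
At the golden rule the marginal product of capital equals n+δ: 0.33·k^(0.33−1) = 0.094. Solving, k_gold = (0.33/0.094)^(1/0.67) ≈ 6.5164.

k_gold ≈ 6.516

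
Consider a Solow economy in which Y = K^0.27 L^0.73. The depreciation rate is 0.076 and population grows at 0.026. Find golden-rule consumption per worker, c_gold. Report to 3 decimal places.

n + δ = 0.026 + 0.076 = 0.102.
Setting f'(k) = n+δ gives 0.27·k^(0.27−1) = 0.102, hence k_gold = (0.27/0.102)^(1/0.73) ≈ 3.7943.
y_gold = 3.7943^0.27 ≈ 1.4334.
c_gold = y_gold − (n+δ)·k_gold = 1.4334 − 0.102·3.7943 ≈ 1.0464.

c_gold ≈ 1.046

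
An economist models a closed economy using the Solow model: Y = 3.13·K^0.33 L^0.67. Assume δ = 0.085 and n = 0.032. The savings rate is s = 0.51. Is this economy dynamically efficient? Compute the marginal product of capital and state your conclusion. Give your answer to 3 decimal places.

dynamically inefficient; MPK ≈ 0.076

Break-even investment rate: n + δ = 0.032 + 0.085 = 0.117.
Steady-state k*: s·A·k^0.33 = 0.117·k gives k* = (0.51·3.13/0.117)^(1/0.67) ≈ 49.4223.
MPK = 0.33·3.13·49.4223^(-0.67) ≈ 0.0757.
MPK < n+δ = 0.117, so the economy is dynamically inefficient (over-saving).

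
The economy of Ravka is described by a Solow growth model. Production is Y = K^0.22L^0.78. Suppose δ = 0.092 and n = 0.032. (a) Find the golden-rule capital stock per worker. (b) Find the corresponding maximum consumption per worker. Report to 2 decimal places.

(a) k_gold ≈ 2.09; (b) c_gold ≈ 0.92

The effective depreciation rate is n + δ = 0.032 + 0.092 = 0.124.
Setting f'(k) = n+δ gives 0.22·k^(0.22−1) = 0.124, hence k_gold = (0.22/0.124)^(1/0.78) ≈ 2.0856.
y_gold = 2.0856^0.22 ≈ 1.1755; c_gold = y_gold − 0.124·k_gold ≈ 0.9169.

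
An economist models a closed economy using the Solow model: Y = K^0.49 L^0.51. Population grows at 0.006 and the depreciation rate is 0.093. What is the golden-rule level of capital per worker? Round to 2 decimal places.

k_gold ≈ 23.01

Capital per worker breaks even when investment replaces (n + δ)·k; here n + δ = 0.099.
Golden rule sets MPK = n+δ: 0.49·k^(0.49−1) = 0.099, so k_gold = (0.49/0.099)^(1/0.51) ≈ 23.0083.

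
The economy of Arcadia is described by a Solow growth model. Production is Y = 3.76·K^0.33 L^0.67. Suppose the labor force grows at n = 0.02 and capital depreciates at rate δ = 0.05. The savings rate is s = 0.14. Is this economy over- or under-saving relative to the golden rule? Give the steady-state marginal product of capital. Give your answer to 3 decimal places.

Break-even investment rate: n + δ = 0.02 + 0.05 = 0.07.
Steady-state k*: s·A·k^0.33 = 0.07·k gives k* = (0.14·3.76/0.07)^(1/0.67) ≈ 20.3136.
MPK = 0.33·3.76·20.3136^(-0.67) ≈ 0.1650.
MPK > n+δ = 0.07, so the economy is dynamically efficient (under-saving).

under-saving; MPK ≈ 0.165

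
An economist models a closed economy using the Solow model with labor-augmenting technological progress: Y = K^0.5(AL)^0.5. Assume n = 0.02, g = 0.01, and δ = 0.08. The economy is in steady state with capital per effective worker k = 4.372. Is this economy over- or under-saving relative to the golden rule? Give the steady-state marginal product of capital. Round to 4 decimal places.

under-saving; MPK ≈ 0.2391

The effective depreciation rate is n + g + δ = 0.02 + 0.01 + 0.08 = 0.11.
MPK = 0.5·k^(0.5−1) = 0.5·4.372^(-0.5) ≈ 0.2391.
MPK > 0.11, so the economy is dynamically efficient (under-saving).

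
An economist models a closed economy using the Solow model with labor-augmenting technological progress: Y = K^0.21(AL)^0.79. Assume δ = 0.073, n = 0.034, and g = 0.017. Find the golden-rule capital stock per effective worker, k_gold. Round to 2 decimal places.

n + g + δ = 0.034 + 0.017 + 0.073 = 0.124.
At the golden rule the marginal product of capital equals n+g+δ: 0.21·k^(0.21−1) = 0.124. Solving, k_gold = (0.21/0.124)^(1/0.79) ≈ 1.9481.

k_gold ≈ 1.95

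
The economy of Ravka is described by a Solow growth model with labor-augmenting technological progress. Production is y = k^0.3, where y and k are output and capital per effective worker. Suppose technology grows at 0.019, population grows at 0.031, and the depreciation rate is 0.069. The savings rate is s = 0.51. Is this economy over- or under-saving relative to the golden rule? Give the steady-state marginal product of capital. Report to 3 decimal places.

n + g + δ = 0.031 + 0.019 + 0.069 = 0.119.
Steady-state k*: s·k^0.3 = 0.119·k gives k* = (0.51/0.119)^(1/0.7) ≈ 7.9963.
MPK = 0.3·7.9963^(-0.7) ≈ 0.0700.
MPK < n+g+δ = 0.119, so the economy is dynamically inefficient (over-saving).

over-saving; MPK ≈ 0.070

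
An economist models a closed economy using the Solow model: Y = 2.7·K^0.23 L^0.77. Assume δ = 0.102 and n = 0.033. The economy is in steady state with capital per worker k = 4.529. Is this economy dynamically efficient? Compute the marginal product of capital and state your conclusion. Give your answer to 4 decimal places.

The effective depreciation rate is n + δ = 0.033 + 0.102 = 0.135.
MPK = 0.23·2.7·k^(0.23−1) = 0.23·2.7·4.529^(-0.77) ≈ 0.1941.
MPK > 0.135, so the economy is dynamically efficient (under-saving).

dynamically efficient; MPK ≈ 0.1941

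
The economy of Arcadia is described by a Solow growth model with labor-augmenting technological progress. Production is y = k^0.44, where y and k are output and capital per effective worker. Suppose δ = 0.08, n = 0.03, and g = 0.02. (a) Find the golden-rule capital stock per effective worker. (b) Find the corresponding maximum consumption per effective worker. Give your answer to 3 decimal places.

Break-even investment rate: n + g + δ = 0.03 + 0.02 + 0.08 = 0.13.
Setting f'(k) = n+g+δ gives 0.44·k^(0.44−1) = 0.13, hence k_gold = (0.44/0.13)^(1/0.56) ≈ 8.8217.
y_gold = 8.8217^0.44 ≈ 2.6064; c_gold = y_gold − 0.13·k_gold ≈ 1.4596.

(a) k_gold ≈ 8.822; (b) c_gold ≈ 1.460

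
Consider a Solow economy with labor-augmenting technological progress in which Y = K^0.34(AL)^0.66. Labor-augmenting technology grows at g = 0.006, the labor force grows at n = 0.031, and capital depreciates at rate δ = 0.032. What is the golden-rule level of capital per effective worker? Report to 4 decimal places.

k_gold ≈ 11.2057

n + g + δ = 0.031 + 0.006 + 0.032 = 0.069.
Maximizing c = f(k) − (n+g+δ)·k gives f'(k) = n+g+δ, i.e. 0.34·k^(0.34−1) = 0.069, so k_gold = (0.34/0.069)^(1/0.66) ≈ 11.2057.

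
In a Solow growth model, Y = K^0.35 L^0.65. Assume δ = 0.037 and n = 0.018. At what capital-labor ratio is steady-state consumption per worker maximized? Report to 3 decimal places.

k_gold ≈ 17.237

n + δ = 0.018 + 0.037 = 0.055.
Golden rule sets MPK = n+δ: 0.35·k^(0.35−1) = 0.055, so k_gold = (0.35/0.055)^(1/0.65) ≈ 17.2373.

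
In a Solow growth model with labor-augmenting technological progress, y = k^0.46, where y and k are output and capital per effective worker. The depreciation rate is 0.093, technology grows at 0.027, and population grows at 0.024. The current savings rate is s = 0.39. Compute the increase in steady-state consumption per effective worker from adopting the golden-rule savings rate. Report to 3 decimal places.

Capital per effective worker breaks even when investment replaces (n + g + δ)·k; here n + g + δ = 0.144.
Current steady state (s = 0.39): k* = (0.39/0.144)^(1/0.54) ≈ 6.3285, y* = 6.3285^0.46 ≈ 2.3367, c* = (1−0.39)·2.3367 ≈ 1.4254.
At the golden rule the marginal product of capital equals n+g+δ: 0.46·k^(0.46−1) = 0.144. Solving, k_gold = (0.46/0.144)^(1/0.54) ≈ 8.5914.
y_gold = 8.5914^0.46 ≈ 2.6895, c_gold = y_gold − 0.144·k_gold ≈ 1.4523.
Gain: Δc = 1.4523 − 1.4254 ≈ 0.0270.

Δc ≈ 0.027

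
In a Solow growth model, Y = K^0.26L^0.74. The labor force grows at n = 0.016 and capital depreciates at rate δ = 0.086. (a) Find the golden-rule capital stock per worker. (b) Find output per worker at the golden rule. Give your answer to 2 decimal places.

(a) k_gold ≈ 3.54; (b) y_gold ≈ 1.39

Capital per worker breaks even when investment replaces (n + δ)·k; here n + δ = 0.102.
At the golden rule the marginal product of capital equals n+δ: 0.26·k^(0.26−1) = 0.102. Solving, k_gold = (0.26/0.102)^(1/0.74) ≈ 3.5412.
y_gold = 3.5412^0.26 ≈ 1.3892.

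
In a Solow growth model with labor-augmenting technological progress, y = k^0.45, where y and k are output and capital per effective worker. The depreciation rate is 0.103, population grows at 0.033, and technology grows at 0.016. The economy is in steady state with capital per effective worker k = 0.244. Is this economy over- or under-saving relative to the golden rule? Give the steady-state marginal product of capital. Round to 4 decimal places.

under-saving; MPK ≈ 0.9776

The effective depreciation rate is n + g + δ = 0.033 + 0.016 + 0.103 = 0.152.
MPK = 0.45·k^(0.45−1) = 0.45·0.244^(-0.55) ≈ 0.9776.
MPK > 0.152, so the economy is dynamically efficient (under-saving).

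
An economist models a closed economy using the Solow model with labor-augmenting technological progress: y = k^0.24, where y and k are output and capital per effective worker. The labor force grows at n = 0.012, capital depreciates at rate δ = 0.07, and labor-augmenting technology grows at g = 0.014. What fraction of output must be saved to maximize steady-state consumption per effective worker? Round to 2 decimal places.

s_gold = 0.24

The effective depreciation rate is n + g + δ = 0.012 + 0.014 + 0.07 = 0.096.
At the golden rule MPK = n+g+δ, and in any Cobb-Douglas steady state s = (n+g+δ)·k/y = MPK·k/y = capital's share 0.24.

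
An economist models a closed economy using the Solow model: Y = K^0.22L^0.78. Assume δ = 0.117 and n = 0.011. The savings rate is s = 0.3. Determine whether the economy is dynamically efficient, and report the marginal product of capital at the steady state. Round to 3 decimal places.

dynamically inefficient; MPK ≈ 0.094

n + δ = 0.011 + 0.117 = 0.128.
Steady-state k*: s·k^0.22 = 0.128·k gives k* = (0.3/0.128)^(1/0.78) ≈ 2.9802.
MPK = 0.22·2.9802^(-0.78) ≈ 0.0939.
MPK < n+δ = 0.128, so the economy is dynamically inefficient (over-saving).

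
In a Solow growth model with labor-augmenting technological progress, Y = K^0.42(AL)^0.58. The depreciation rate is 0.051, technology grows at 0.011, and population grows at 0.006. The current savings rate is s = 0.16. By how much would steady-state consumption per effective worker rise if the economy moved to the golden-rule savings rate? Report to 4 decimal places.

Break-even investment rate: n + g + δ = 0.006 + 0.011 + 0.051 = 0.068.
Current steady state (s = 0.16): k* = (0.16/0.068)^(1/0.58) ≈ 4.3723, y* = 4.3723^0.42 ≈ 1.8582, c* = (1−0.16)·1.8582 ≈ 1.5609.
Setting f'(k) = n+g+δ gives 0.42·k^(0.42−1) = 0.068, hence k_gold = (0.42/0.068)^(1/0.58) ≈ 23.0858.
y_gold = 23.0858^0.42 ≈ 3.7377, c_gold = y_gold − 0.068·k_gold ≈ 2.1679.
Gain: Δc = 2.1679 − 1.5609 ≈ 0.6070.

Δc ≈ 0.6070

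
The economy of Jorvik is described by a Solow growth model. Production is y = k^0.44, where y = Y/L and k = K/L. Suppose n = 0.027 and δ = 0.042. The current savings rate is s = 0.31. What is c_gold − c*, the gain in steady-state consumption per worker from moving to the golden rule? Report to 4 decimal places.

Capital per worker breaks even when investment replaces (n + δ)·k; here n + δ = 0.069.
Current steady state (s = 0.31): k* = (0.31/0.069)^(1/0.56) ≈ 14.6285, y* = 14.6285^0.44 ≈ 3.2560, c* = (1−0.31)·3.2560 ≈ 2.2467.
Golden rule sets MPK = n+δ: 0.44·k^(0.44−1) = 0.069, so k_gold = (0.44/0.069)^(1/0.56) ≈ 27.3396.
y_gold = 27.3396^0.44 ≈ 4.2873, c_gold = y_gold − 0.069·k_gold ≈ 2.4009.
Gain: Δc = 2.4009 − 2.2467 ≈ 0.1543.

Δc ≈ 0.1543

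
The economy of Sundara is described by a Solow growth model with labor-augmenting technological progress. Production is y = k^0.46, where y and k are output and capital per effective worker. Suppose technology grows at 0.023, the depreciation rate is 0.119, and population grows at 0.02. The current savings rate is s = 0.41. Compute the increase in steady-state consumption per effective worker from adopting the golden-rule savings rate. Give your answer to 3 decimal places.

Δc ≈ 0.012

Capital per effective worker breaks even when investment replaces (n + g + δ)·k; here n + g + δ = 0.162.
Current steady state (s = 0.41): k* = (0.41/0.162)^(1/0.54) ≈ 5.5821, y* = 5.5821^0.46 ≈ 2.2056, c* = (1−0.41)·2.2056 ≈ 1.3013.
At the golden rule the marginal product of capital equals n+g+δ: 0.46·k^(0.46−1) = 0.162. Solving, k_gold = (0.46/0.162)^(1/0.54) ≈ 6.9078.
y_gold = 6.9078^0.46 ≈ 2.4327, c_gold = y_gold − 0.162·k_gold ≈ 1.3137.
Gain: Δc = 1.3137 − 1.3013 ≈ 0.0124.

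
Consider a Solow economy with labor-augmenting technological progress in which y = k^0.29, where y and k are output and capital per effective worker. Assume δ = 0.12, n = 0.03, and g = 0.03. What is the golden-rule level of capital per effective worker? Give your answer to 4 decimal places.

Capital per effective worker breaks even when investment replaces (n + g + δ)·k; here n + g + δ = 0.18.
Golden rule sets MPK = n+g+δ: 0.29·k^(0.29−1) = 0.18, so k_gold = (0.29/0.18)^(1/0.71) ≈ 1.9576.

k_gold ≈ 1.9576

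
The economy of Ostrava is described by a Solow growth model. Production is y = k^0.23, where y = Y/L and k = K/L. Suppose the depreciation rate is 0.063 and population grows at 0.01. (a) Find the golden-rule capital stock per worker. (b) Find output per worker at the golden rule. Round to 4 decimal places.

n + δ = 0.01 + 0.063 = 0.073.
Setting f'(k) = n+δ gives 0.23·k^(0.23−1) = 0.073, hence k_gold = (0.23/0.073)^(1/0.77) ≈ 4.4389.
y_gold = 4.4389^0.23 ≈ 1.4089.

(a) k_gold ≈ 4.4389; (b) y_gold ≈ 1.4089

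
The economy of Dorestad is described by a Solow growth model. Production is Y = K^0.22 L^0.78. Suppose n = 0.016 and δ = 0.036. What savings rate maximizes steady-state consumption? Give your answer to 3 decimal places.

The effective depreciation rate is n + δ = 0.016 + 0.036 = 0.052.
At the golden rule MPK = n+δ, and in any Cobb-Douglas steady state s = (n+δ)·k/y = MPK·k/y = capital's share 0.22.

s_gold = 0.220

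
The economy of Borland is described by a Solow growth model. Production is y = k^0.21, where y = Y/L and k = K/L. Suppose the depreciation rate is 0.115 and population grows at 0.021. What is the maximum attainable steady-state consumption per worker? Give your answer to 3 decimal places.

n + δ = 0.021 + 0.115 = 0.136.
Setting f'(k) = n+δ gives 0.21·k^(0.21−1) = 0.136, hence k_gold = (0.21/0.136)^(1/0.79) ≈ 1.7331.
y_gold = 1.7331^0.21 ≈ 1.1224.
c_gold = y_gold − (n+δ)·k_gold = 1.1224 − 0.136·1.7331 ≈ 0.8867.

c_gold ≈ 0.887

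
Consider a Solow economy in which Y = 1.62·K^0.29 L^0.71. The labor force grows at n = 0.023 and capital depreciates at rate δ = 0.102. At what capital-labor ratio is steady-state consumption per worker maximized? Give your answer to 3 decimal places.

The effective depreciation rate is n + δ = 0.023 + 0.102 = 0.125.
Setting f'(k) = n+δ gives 0.29·1.62·k^(0.29−1) = 0.125, hence k_gold = (0.29·1.62/0.125)^(1/0.71) ≈ 6.4545.

k_gold ≈ 6.455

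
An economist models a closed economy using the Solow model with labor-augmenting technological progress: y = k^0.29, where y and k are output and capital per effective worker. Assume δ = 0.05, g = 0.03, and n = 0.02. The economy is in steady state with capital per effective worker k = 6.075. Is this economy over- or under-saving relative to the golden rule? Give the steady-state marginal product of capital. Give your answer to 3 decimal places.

over-saving; MPK ≈ 0.081

Break-even investment rate: n + g + δ = 0.02 + 0.03 + 0.05 = 0.1.
MPK = 0.29·k^(0.29−1) = 0.29·6.075^(-0.71) ≈ 0.0806.
MPK < 0.1, so the economy is dynamically inefficient (over-saving).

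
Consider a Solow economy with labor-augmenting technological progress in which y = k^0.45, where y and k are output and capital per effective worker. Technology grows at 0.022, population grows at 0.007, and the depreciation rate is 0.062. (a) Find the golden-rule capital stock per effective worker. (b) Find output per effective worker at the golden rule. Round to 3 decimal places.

(a) k_gold ≈ 18.286; (b) y_gold ≈ 3.698

The effective depreciation rate is n + g + δ = 0.007 + 0.022 + 0.062 = 0.091.
Golden rule sets MPK = n+g+δ: 0.45·k^(0.45−1) = 0.091, so k_gold = (0.45/0.091)^(1/0.55) ≈ 18.2864.
y_gold = 18.2864^0.45 ≈ 3.6979.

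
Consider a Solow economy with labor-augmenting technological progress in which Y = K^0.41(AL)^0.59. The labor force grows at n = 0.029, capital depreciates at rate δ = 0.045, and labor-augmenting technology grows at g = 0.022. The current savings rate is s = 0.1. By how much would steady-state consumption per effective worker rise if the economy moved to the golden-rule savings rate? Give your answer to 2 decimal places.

n + g + δ = 0.029 + 0.022 + 0.045 = 0.096.
Current steady state (s = 0.1): k* = (0.1/0.096)^(1/0.59) ≈ 1.0716, y* = 1.0716^0.41 ≈ 1.0288, c* = (1−0.1)·1.0288 ≈ 0.9259.
At the golden rule the marginal product of capital equals n+g+δ: 0.41·k^(0.41−1) = 0.096. Solving, k_gold = (0.41/0.096)^(1/0.59) ≈ 11.7129.
y_gold = 11.7129^0.41 ≈ 2.7425, c_gold = y_gold − 0.096·k_gold ≈ 1.6181.
Gain: Δc = 1.6181 − 0.9259 ≈ 0.6922.

Δc ≈ 0.69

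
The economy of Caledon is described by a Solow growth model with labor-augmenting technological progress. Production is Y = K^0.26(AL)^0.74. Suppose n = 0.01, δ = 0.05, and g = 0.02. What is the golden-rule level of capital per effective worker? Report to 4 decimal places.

n + g + δ = 0.01 + 0.02 + 0.05 = 0.08.
Golden rule sets MPK = n+g+δ: 0.26·k^(0.26−1) = 0.08, so k_gold = (0.26/0.08)^(1/0.74) ≈ 4.9174.

k_gold ≈ 4.9174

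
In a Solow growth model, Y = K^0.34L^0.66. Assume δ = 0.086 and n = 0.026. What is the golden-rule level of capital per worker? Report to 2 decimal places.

k_gold ≈ 5.38

The effective depreciation rate is n + δ = 0.026 + 0.086 = 0.112.
Maximizing c = f(k) − (n+δ)·k gives f'(k) = n+δ, i.e. 0.34·k^(0.34−1) = 0.112, so k_gold = (0.34/0.112)^(1/0.66) ≈ 5.3790.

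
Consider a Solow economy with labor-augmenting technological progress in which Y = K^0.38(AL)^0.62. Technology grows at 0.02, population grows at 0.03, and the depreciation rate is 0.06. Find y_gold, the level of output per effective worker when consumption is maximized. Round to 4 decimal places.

n + g + δ = 0.03 + 0.02 + 0.06 = 0.11.
Maximizing c = f(k) − (n+g+δ)·k gives f'(k) = n+g+δ, i.e. 0.38·k^(0.38−1) = 0.11, so k_gold = (0.38/0.11)^(1/0.62) ≈ 7.3854.
Output: y_gold = k_gold^0.38 = 7.3854^0.38 ≈ 2.1379.

y_gold ≈ 2.1379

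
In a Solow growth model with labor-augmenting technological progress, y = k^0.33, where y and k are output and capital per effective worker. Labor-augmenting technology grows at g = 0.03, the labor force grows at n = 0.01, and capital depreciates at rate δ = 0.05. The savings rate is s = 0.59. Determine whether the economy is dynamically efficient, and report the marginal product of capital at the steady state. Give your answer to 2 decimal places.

Capital per effective worker breaks even when investment replaces (n + g + δ)·k; here n + g + δ = 0.09.
Steady-state k*: s·k^0.33 = 0.09·k gives k* = (0.59/0.09)^(1/0.67) ≈ 16.5508.
MPK = 0.33·16.5508^(-0.67) ≈ 0.0503.
MPK < n+g+δ = 0.09, so the economy is dynamically inefficient (over-saving).

dynamically inefficient; MPK ≈ 0.05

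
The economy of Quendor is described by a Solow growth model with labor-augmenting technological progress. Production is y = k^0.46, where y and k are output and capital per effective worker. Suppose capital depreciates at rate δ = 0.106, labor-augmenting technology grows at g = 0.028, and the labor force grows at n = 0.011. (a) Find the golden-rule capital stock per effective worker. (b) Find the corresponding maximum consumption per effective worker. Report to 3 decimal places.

(a) k_gold ≈ 8.482; (b) c_gold ≈ 1.444

Capital per effective worker breaks even when investment replaces (n + g + δ)·k; here n + g + δ = 0.145.
At the golden rule the marginal product of capital equals n+g+δ: 0.46·k^(0.46−1) = 0.145. Solving, k_gold = (0.46/0.145)^(1/0.54) ≈ 8.4820.
y_gold = 8.4820^0.46 ≈ 2.6737; c_gold = y_gold − 0.145·k_gold ≈ 1.4438.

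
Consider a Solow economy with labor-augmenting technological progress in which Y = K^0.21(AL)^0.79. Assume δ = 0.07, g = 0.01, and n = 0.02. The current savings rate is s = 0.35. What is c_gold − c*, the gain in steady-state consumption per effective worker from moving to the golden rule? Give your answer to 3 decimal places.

Δc ≈ 0.055

Break-even investment rate: n + g + δ = 0.02 + 0.01 + 0.07 = 0.1.
Current steady state (s = 0.35): k* = (0.35/0.1)^(1/0.79) ≈ 4.8831, y* = 4.8831^0.21 ≈ 1.3952, c* = (1−0.35)·1.3952 ≈ 0.9069.
Setting f'(k) = n+g+δ gives 0.21·k^(0.21−1) = 0.1, hence k_gold = (0.21/0.1)^(1/0.79) ≈ 2.5578.
y_gold = 2.5578^0.21 ≈ 1.2180, c_gold = y_gold − 0.1·k_gold ≈ 0.9622.
Gain: Δc = 0.9622 − 0.9069 ≈ 0.0554.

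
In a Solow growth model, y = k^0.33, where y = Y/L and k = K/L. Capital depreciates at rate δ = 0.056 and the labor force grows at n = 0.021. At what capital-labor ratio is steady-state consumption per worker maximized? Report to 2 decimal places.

k_gold ≈ 8.78

Break-even investment rate: n + δ = 0.021 + 0.056 = 0.077.
Golden rule sets MPK = n+δ: 0.33·k^(0.33−1) = 0.077, so k_gold = (0.33/0.077)^(1/0.67) ≈ 8.7764.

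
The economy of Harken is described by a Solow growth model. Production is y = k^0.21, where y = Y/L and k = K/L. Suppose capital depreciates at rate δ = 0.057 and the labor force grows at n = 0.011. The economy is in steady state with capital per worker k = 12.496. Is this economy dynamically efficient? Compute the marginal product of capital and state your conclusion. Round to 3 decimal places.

dynamically inefficient; MPK ≈ 0.029

n + δ = 0.011 + 0.057 = 0.068.
MPK = 0.21·k^(0.21−1) = 0.21·12.496^(-0.79) ≈ 0.0286.
MPK < 0.068, so the economy is dynamically inefficient (over-saving).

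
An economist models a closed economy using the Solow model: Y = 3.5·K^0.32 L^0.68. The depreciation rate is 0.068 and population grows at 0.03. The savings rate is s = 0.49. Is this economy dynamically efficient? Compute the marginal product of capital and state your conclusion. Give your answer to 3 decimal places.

dynamically inefficient; MPK ≈ 0.064

Break-even investment rate: n + δ = 0.03 + 0.068 = 0.098.
Steady-state k*: s·A·k^0.32 = 0.098·k gives k* = (0.49·3.5/0.098)^(1/0.68) ≈ 67.2972.
MPK = 0.32·3.5·67.2972^(-0.68) ≈ 0.0640.
MPK < n+δ = 0.098, so the economy is dynamically inefficient (over-saving).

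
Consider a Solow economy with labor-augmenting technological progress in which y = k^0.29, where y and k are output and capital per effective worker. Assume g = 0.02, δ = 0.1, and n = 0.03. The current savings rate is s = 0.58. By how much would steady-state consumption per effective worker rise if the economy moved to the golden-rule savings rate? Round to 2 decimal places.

Break-even investment rate: n + g + δ = 0.03 + 0.02 + 0.1 = 0.15.
Current steady state (s = 0.58): k* = (0.58/0.15)^(1/0.71) ≈ 6.7179, y* = 6.7179^0.29 ≈ 1.7374, c* = (1−0.58)·1.7374 ≈ 0.7297.
Golden rule sets MPK = n+g+δ: 0.29·k^(0.29−1) = 0.15, so k_gold = (0.29/0.15)^(1/0.71) ≈ 2.5307.
y_gold = 2.5307^0.29 ≈ 1.3090, c_gold = y_gold − 0.15·k_gold ≈ 0.9294.
Gain: Δc = 0.9294 − 0.7297 ≈ 0.1997.

Δc ≈ 0.20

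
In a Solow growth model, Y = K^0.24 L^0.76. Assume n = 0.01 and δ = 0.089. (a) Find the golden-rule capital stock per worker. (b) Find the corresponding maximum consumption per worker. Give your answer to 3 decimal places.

The effective depreciation rate is n + δ = 0.01 + 0.089 = 0.099.
Setting f'(k) = n+δ gives 0.24·k^(0.24−1) = 0.099, hence k_gold = (0.24/0.099)^(1/0.76) ≈ 3.2064.
y_gold = 3.2064^0.24 ≈ 1.3227; c_gold = y_gold − 0.099·k_gold ≈ 1.0052.

(a) k_gold ≈ 3.206; (b) c_gold ≈ 1.005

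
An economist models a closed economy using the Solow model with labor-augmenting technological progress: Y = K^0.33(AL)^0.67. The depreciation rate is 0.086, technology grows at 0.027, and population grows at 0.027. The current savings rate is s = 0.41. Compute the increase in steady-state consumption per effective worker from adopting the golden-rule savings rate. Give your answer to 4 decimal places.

Δc ≈ 0.0205

n + g + δ = 0.027 + 0.027 + 0.086 = 0.14.
Current steady state (s = 0.41): k* = (0.41/0.14)^(1/0.67) ≈ 4.9717, y* = 4.9717^0.33 ≈ 1.6976, c* = (1−0.41)·1.6976 ≈ 1.0016.
Golden rule sets MPK = n+g+δ: 0.33·k^(0.33−1) = 0.14, so k_gold = (0.33/0.14)^(1/0.67) ≈ 3.5958.
y_gold = 3.5958^0.33 ≈ 1.5255, c_gold = y_gold − 0.14·k_gold ≈ 1.0221.
Gain: Δc = 1.0221 − 1.0016 ≈ 0.0205.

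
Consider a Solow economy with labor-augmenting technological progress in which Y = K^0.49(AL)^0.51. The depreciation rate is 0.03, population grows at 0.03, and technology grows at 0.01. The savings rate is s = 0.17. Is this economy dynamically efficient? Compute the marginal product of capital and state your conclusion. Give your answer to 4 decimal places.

dynamically efficient; MPK ≈ 0.2018

Capital per effective worker breaks even when investment replaces (n + g + δ)·k; here n + g + δ = 0.07.
Steady-state k*: s·k^0.49 = 0.07·k gives k* = (0.17/0.07)^(1/0.51) ≈ 5.6963.
MPK = 0.49·5.6963^(-0.51) ≈ 0.2018.
MPK > n+g+δ = 0.07, so the economy is dynamically efficient (under-saving).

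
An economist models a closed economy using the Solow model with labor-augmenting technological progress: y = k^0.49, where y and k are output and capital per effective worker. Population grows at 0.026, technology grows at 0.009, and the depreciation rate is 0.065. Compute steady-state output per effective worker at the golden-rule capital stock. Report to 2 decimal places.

y_gold ≈ 4.60

Break-even investment rate: n + g + δ = 0.026 + 0.009 + 0.065 = 0.1.
Setting f'(k) = n+g+δ gives 0.49·k^(0.49−1) = 0.1, hence k_gold = (0.49/0.1)^(1/0.51) ≈ 22.5593.
Output: y_gold = k_gold^0.49 = 22.5593^0.49 ≈ 4.6039.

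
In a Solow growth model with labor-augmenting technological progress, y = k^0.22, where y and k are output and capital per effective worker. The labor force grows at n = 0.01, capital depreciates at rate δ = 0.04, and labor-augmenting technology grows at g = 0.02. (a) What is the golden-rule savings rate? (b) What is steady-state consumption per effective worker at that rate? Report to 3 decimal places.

(a) s_gold = 0.220; (b) c_gold ≈ 1.077

The effective depreciation rate is n + g + δ = 0.01 + 0.02 + 0.04 = 0.07.
For Cobb-Douglas, s_gold equals capital's share: s_gold = 0.22.
Maximizing c = f(k) − (n+g+δ)·k gives f'(k) = n+g+δ, i.e. 0.22·k^(0.22−1) = 0.07, so k_gold = (0.22/0.07)^(1/0.78) ≈ 4.3411.
y_gold = 4.3411^0.22 ≈ 1.3812; c_gold = (1−0.22)·y_gold ≈ 1.0774.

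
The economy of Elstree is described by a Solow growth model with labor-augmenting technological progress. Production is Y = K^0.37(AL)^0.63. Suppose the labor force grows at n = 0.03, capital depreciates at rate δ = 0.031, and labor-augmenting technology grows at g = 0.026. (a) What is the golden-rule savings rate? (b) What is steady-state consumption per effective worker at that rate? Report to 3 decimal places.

(a) s_gold = 0.370; (b) c_gold ≈ 1.474

Break-even investment rate: n + g + δ = 0.03 + 0.026 + 0.031 = 0.087.
For Cobb-Douglas, s_gold equals capital's share: s_gold = 0.37.
Golden rule sets MPK = n+g+δ: 0.37·k^(0.37−1) = 0.087, so k_gold = (0.37/0.087)^(1/0.63) ≈ 9.9520.
y_gold = 9.9520^0.37 ≈ 2.3401; c_gold = (1−0.37)·y_gold ≈ 1.4742.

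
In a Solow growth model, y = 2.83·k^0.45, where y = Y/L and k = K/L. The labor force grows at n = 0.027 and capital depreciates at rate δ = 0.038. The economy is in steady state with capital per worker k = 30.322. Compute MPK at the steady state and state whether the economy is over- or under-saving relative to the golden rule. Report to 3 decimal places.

Break-even investment rate: n + δ = 0.027 + 0.038 = 0.065.
MPK = 0.45·2.83·k^(0.45−1) = 0.45·2.83·30.322^(-0.55) ≈ 0.1950.
MPK > 0.065, so the economy is dynamically efficient (under-saving).

under-saving; MPK ≈ 0.195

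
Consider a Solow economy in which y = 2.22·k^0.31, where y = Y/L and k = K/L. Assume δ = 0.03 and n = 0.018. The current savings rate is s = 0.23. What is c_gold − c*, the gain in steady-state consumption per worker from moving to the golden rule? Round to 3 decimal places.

Δc ≈ 0.122

n + δ = 0.018 + 0.03 = 0.048.
Current steady state (s = 0.23): k* = (0.23·2.22/0.048)^(1/0.69) ≈ 30.7732, y* = 2.22·30.7732^0.31 ≈ 6.4222, c* = (1−0.23)·6.4222 ≈ 4.9451.
Setting f'(k) = n+δ gives 0.31·2.22·k^(0.31−1) = 0.048, hence k_gold = (0.31·2.22/0.048)^(1/0.69) ≈ 47.4295.
y_gold = 2.22·47.4295^0.31 ≈ 7.3439, c_gold = y_gold − 0.048·k_gold ≈ 5.0673.
Gain: Δc = 5.0673 − 4.9451 ≈ 0.1222.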